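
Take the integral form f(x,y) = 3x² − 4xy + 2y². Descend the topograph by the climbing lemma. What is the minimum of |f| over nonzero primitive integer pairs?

translate: b→2 (≡-4 mod 6), so (3,-4,2)→(3,2,1)
flip: (3,2,1)→(1,-2,3)
translate: b→0 (≡-2 mod 2), so (1,-2,3)→(1,0,2)
reduced (well bottom): (1,0,2) with a≤c, −a<b≤a
well minimum = a = 1

1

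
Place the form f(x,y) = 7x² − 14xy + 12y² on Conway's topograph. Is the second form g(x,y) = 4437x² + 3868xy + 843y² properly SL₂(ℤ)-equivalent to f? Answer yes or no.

D₁ = -140, D₂ = -140
f: translate: b→0 (≡-14 mod 14), so (7,-14,12)→(7,0,5)
f: flip: (7,0,5)→(5,0,7)
f: reduced (well bottom): (5,0,7) with a≤c, −a<b≤a
g: flip: (4437,3868,843)→(843,-3868,4437)
g: translate: b→-496 (≡-3868 mod 1686), so (843,-3868,4437)→(843,-496,73)
g: flip: (843,-496,73)→(73,496,843)
g: translate: b→58 (≡496 mod 146), so (73,496,843)→(73,58,12)
g: flip: (73,58,12)→(12,-58,73)
g: translate: b→-10 (≡-58 mod 24), so (12,-58,73)→(12,-10,5)
g: flip: (12,-10,5)→(5,10,12)
g: translate: b→0 (≡10 mod 10), so (5,10,12)→(5,0,7)
g: reduced (well bottom): (5,0,7) with a≤c, −a<b≤a
reduced forms (5, 0, 7) vs (5, 0, 7) ⇒ equivalent

yes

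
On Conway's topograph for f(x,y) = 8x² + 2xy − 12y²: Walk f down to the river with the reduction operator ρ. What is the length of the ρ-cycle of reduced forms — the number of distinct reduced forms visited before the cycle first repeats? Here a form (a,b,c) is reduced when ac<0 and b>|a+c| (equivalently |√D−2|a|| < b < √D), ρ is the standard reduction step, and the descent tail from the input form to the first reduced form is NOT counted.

D = 388, ⌊√D⌋ = 19
descent: ρ → (-12,-2,8)
descent: ρ → (8,18,-2)  [lands on river]
river: ρ → (-2,18,8)
river: ρ → (8,14,-6)
river: ρ → (-6,10,12)
river: ρ → (12,14,-4)
river: ρ → (-4,18,4)
river: ρ → (4,14,-12)
river: ρ → (-12,10,6)
river: ρ → (6,14,-8)
river: ρ → (-8,18,2)
river: ρ → (2,18,-8)
river: ρ → (-8,14,6)
river: ρ → (6,10,-12)
river: ρ → (-12,14,4)
river: ρ → (4,18,-4)
river: ρ → (-4,14,12)
river: ρ → (12,10,-6)
river: ρ → (-6,14,8)
ρ-cycle length = 18 (tail of 2 descent steps not counted)

18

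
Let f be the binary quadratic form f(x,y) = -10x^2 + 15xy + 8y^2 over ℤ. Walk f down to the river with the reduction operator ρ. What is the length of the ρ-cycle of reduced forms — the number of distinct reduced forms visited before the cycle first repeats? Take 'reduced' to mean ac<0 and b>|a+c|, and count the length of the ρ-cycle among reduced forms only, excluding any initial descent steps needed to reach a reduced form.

D = 545, ⌊√D⌋ = 23
river: ρ → (8,17,-8)
river: ρ → (-8,15,10)
river: ρ → (10,5,-13)
river: ρ → (-13,21,2)
river: ρ → (2,23,-2)
river: ρ → (-2,21,13)
river: ρ → (13,5,-10)
river: ρ → (-10,15,8)
ρ-cycle length = 8 (tail of 0 descent steps not counted)

8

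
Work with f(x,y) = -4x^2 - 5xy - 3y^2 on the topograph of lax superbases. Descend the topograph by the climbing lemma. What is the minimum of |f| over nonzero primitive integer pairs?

translate: b→-3 (≡5 mod 8), so (4,5,3)→(4,-3,2)
flip: (4,-3,2)→(2,3,4)
translate: b→-1 (≡3 mod 4), so (2,3,4)→(2,-1,3)
reduced (well bottom): (2,-1,3) with a≤c, −a<b≤a
well minimum |f| = |-2| = 2 (negative-definite)

2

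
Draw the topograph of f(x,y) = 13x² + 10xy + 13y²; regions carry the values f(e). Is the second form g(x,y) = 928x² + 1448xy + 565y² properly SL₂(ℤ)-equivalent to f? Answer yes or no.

D₁ = -576, D₂ = -576
f: reduced (well bottom): (13,10,13) with a≤c, −a<b≤a
g: translate: b→-408 (≡1448 mod 1856), so (928,1448,565)→(928,-408,45)
g: flip: (928,-408,45)→(45,408,928)
g: translate: b→-42 (≡408 mod 90), so (45,408,928)→(45,-42,13)
g: flip: (45,-42,13)→(13,42,45)
g: translate: b→-10 (≡42 mod 26), so (13,42,45)→(13,-10,13)
g: flip: (13,-10,13)→(13,10,13)
g: reduced (well bottom): (13,10,13) with a≤c, −a<b≤a
reduced forms (13, 10, 13) vs (13, 10, 13) ⇒ equivalent

yes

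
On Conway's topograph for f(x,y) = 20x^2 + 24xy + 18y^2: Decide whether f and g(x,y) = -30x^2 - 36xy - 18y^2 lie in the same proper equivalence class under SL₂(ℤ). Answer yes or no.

D₁ = -864, D₂ = -864
f: translate: b→-16 (≡24 mod 40), so (20,24,18)→(20,-16,14)
f: flip: (20,-16,14)→(14,16,20)
f: translate: b→-12 (≡16 mod 28), so (14,16,20)→(14,-12,18)
f: reduced (well bottom): (14,-12,18) with a≤c, −a<b≤a
g is negative-definite; reduce −g:
−g: translate: b→-24 (≡36 mod 60), so (30,36,18)→(30,-24,12)
−g: flip: (30,-24,12)→(12,24,30)
−g: translate: b→0 (≡24 mod 24), so (12,24,30)→(12,0,18)
−g: reduced (well bottom): (12,0,18) with a≤c, −a<b≤a
flip sign back: reduced form of g is (-12,0,-18)
reduced forms (14, -12, 18) vs (-12, 0, -18) ⇒ inequivalent

no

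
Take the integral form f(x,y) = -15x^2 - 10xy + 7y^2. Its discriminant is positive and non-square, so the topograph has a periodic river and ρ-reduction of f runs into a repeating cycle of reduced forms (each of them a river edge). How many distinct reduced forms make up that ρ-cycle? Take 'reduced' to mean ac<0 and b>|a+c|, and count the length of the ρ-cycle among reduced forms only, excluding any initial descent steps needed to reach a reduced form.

D = 520, ⌊√D⌋ = 22
descent: ρ → (7,10,-15)  [lands on river]
river: ρ → (-15,20,2)
river: ρ → (2,20,-15)
river: ρ → (-15,10,7)
river: ρ → (7,18,-7)
river: ρ → (-7,10,15)
river: ρ → (15,20,-2)
river: ρ → (-2,20,15)
river: ρ → (15,10,-7)
river: ρ → (-7,18,7)
ρ-cycle length = 10 (tail of 1 descent step not counted)

10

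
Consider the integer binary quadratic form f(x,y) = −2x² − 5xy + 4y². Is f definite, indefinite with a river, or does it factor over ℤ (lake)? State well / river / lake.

D = b²−4ac = (-5)² − 4·(-2)·4 = 57
D > 0 non-square ⇒ indefinite ⇒ periodic river

river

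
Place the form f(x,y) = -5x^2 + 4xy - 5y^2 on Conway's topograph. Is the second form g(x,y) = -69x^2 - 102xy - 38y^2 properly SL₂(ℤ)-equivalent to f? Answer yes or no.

D₁ = -84, D₂ = -84
f is negative-definite; reduce −f:
−f: flip: (5,-4,5)→(5,4,5)
−f: reduced (well bottom): (5,4,5) with a≤c, −a<b≤a
flip sign back: reduced form of f is (-5,-4,-5)
g is negative-definite; reduce −g:
−g: translate: b→-36 (≡102 mod 138), so (69,102,38)→(69,-36,5)
−g: flip: (69,-36,5)→(5,36,69)
−g: translate: b→-4 (≡36 mod 10), so (5,36,69)→(5,-4,5)
−g: flip: (5,-4,5)→(5,4,5)
−g: reduced (well bottom): (5,4,5) with a≤c, −a<b≤a
flip sign back: reduced form of g is (-5,-4,-5)
reduced forms (-5, -4, -5) vs (-5, -4, -5) ⇒ equivalent

yes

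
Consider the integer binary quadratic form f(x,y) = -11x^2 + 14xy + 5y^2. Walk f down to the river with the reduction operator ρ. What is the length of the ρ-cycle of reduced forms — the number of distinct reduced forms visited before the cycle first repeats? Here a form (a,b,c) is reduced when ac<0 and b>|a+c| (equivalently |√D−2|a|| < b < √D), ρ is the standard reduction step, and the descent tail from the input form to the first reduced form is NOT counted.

D = 416, ⌊√D⌋ = 20
river: ρ → (5,16,-8)
river: ρ → (-8,16,5)
river: ρ → (5,14,-11)
river: ρ → (-11,8,8)
river: ρ → (8,8,-11)
river: ρ → (-11,14,5)
ρ-cycle length = 6 (tail of 0 descent steps not counted)

6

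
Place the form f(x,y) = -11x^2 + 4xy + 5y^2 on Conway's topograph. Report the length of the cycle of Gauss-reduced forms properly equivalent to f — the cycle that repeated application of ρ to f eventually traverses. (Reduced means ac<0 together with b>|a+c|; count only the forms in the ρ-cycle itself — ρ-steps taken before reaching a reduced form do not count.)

D = 236, ⌊√D⌋ = 15
descent: ρ → (5,6,-10)  [lands on river]
river: ρ → (-10,14,1)
river: ρ → (1,14,-10)
river: ρ → (-10,6,5)
river: ρ → (5,14,-2)
river: ρ → (-2,14,5)
ρ-cycle length = 6 (tail of 1 descent step not counted)

6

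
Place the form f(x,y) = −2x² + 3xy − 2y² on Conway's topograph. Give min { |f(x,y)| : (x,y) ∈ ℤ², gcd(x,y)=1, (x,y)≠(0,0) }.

translate: b→1 (≡-3 mod 4), so (2,-3,2)→(2,1,1)
flip: (2,1,1)→(1,-1,2)
translate: b→1 (≡-1 mod 2), so (1,-1,2)→(1,1,2)
reduced (well bottom): (1,1,2) with a≤c, −a<b≤a
well minimum |f| = |-1| = 1 (negative-definite)

1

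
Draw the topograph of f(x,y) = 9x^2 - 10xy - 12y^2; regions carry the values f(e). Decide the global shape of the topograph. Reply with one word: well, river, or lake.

D = b²−4ac = (-10)² − 4·9·(-12) = 532
D > 0 non-square ⇒ indefinite ⇒ periodic river

river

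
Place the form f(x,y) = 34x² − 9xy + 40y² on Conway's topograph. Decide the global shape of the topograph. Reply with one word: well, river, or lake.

D = b²−4ac = (-9)² − 4·34·40 = -5359
D < 0 ⇒ definite ⇒ every region one sign ⇒ single well

well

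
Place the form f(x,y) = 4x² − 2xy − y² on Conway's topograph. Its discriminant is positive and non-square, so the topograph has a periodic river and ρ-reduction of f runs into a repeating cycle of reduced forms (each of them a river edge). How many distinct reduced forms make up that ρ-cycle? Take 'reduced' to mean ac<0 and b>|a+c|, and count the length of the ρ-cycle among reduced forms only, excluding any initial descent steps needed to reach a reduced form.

D = 20, ⌊√D⌋ = 4
descent: ρ → (-1,4,1)  [lands on river]
river: ρ → (1,4,-1)
ρ-cycle length = 2 (tail of 1 descent step not counted)

2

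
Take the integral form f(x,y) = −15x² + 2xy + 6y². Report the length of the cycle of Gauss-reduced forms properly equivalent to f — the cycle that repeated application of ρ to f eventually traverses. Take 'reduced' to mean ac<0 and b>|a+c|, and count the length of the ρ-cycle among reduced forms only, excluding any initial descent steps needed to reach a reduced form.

D = 364, ⌊√D⌋ = 19
descent: ρ → (6,10,-11)  [lands on river]
river: ρ → (-11,12,5)
river: ρ → (5,18,-2)
river: ρ → (-2,18,5)
river: ρ → (5,12,-11)
river: ρ → (-11,10,6)
river: ρ → (6,14,-7)
river: ρ → (-7,14,6)
ρ-cycle length = 8 (tail of 1 descent step not counted)

8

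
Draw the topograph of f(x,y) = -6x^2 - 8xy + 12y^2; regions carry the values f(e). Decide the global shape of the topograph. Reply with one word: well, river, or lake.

D = b²−4ac = (-8)² − 4·(-6)·12 = 352
D > 0 non-square ⇒ indefinite ⇒ periodic river

river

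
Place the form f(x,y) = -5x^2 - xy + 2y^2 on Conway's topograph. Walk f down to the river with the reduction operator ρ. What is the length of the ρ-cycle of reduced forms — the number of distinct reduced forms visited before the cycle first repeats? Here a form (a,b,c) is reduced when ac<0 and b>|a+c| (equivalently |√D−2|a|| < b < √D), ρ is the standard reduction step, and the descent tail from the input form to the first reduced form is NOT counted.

D = 41, ⌊√D⌋ = 6
descent: ρ → (2,5,-2)  [lands on river]
river: ρ → (-2,3,4)
river: ρ → (4,5,-1)
river: ρ → (-1,5,4)
river: ρ → (4,3,-2)
river: ρ → (-2,5,2)
river: ρ → (2,3,-4)
river: ρ → (-4,5,1)
river: ρ → (1,5,-4)
river: ρ → (-4,3,2)
ρ-cycle length = 10 (tail of 1 descent step not counted)

10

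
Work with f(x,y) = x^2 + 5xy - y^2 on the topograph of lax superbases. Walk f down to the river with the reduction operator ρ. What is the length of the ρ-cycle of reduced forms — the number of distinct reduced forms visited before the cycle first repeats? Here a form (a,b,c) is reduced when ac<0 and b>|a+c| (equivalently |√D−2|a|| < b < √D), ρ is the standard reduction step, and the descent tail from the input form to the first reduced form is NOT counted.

D = 29, ⌊√D⌋ = 5
river: ρ → (-1,5,1)
river: ρ → (1,5,-1)
ρ-cycle length = 2 (tail of 0 descent steps not counted)

2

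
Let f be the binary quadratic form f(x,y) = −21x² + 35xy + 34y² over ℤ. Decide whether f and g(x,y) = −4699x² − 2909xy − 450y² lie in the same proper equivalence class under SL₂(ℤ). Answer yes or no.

D₁ = 4081, D₂ = 4081
river cycle of f (length 28): (34, 33, -22), (-22, 55, 12), (12, 41, -50), (-50, 59, 3), (3, 61, -30), (-30, 59, 5), (5, 61, -18), (-18, 47, 26), (26, 57, -8), (-8, 55, 33), … (18 more)
river cycle of g (length 28): (-22, 55, 12), (12, 41, -50), (-50, 59, 3), (3, 61, -30), (-30, 59, 5), (5, 61, -18), (-18, 47, 26), (26, 57, -8), (-8, 55, 33), (33, 11, -30), … (18 more)
cycles coincide ⇒ equivalent

yes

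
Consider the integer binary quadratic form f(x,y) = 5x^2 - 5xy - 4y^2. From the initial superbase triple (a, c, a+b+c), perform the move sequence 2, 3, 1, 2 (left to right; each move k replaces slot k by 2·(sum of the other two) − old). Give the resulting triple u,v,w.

start (5,-4,-4) = (f(1,0),f(0,1),f(1,1))
replace slot 2: 2·(5+(-4)) − (-4) = 6 → (5,6,-4)
replace slot 3: 2·(5+6) − (-4) = 26 → (5,6,26)
replace slot 1: 2·(6+26) − 5 = 59 → (59,6,26)
replace slot 2: 2·(59+26) − 6 = 164 → (59,164,26)

59,164,26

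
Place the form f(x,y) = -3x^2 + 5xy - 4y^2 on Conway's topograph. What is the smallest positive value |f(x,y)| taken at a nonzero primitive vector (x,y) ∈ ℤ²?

translate: b→1 (≡-5 mod 6), so (3,-5,4)→(3,1,2)
flip: (3,1,2)→(2,-1,3)
reduced (well bottom): (2,-1,3) with a≤c, −a<b≤a
well minimum |f| = |-2| = 2 (negative-definite)

2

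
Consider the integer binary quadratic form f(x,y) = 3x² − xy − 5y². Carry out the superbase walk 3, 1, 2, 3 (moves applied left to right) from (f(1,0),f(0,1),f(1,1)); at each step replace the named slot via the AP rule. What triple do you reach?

start (3,-5,-3) = (f(1,0),f(0,1),f(1,1))
replace slot 3: 2·(3+(-5)) − (-3) = -1 → (3,-5,-1)
replace slot 1: 2·((-5)+(-1)) − 3 = -15 → (-15,-5,-1)
replace slot 2: 2·((-15)+(-1)) − (-5) = -27 → (-15,-27,-1)
replace slot 3: 2·((-15)+(-27)) − (-1) = -83 → (-15,-27,-83)

-15,-27,-83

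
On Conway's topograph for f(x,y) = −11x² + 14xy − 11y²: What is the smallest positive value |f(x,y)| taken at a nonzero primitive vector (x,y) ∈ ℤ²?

translate: b→8 (≡-14 mod 22), so (11,-14,11)→(11,8,8)
flip: (11,8,8)→(8,-8,11)
translate: b→8 (≡-8 mod 16), so (8,-8,11)→(8,8,11)
reduced (well bottom): (8,8,11) with a≤c, −a<b≤a
well minimum |f| = |-8| = 8 (negative-definite)

8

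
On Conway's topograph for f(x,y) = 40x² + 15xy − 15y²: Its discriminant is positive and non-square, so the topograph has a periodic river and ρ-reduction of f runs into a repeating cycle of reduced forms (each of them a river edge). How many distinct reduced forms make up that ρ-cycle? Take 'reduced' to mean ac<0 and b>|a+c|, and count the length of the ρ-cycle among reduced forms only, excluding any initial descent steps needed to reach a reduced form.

D = 2625, ⌊√D⌋ = 51
descent: ρ → (-15,45,10)  [lands on river]
river: ρ → (10,35,-35)
river: ρ → (-35,35,10)
river: ρ → (10,45,-15)
ρ-cycle length = 4 (tail of 1 descent step not counted)

4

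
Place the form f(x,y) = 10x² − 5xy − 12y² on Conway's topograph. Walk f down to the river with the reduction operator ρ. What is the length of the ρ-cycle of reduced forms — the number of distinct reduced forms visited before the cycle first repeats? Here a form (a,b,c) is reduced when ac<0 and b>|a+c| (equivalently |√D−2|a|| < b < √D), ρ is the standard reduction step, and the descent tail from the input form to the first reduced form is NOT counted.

D = 505, ⌊√D⌋ = 22
descent: ρ → (-12,5,10)  [lands on river]
river: ρ → (10,15,-7)
river: ρ → (-7,13,12)
river: ρ → (12,11,-8)
river: ρ → (-8,21,2)
river: ρ → (2,19,-18)
river: ρ → (-18,17,3)
river: ρ → (3,19,-12)
ρ-cycle length = 8 (tail of 1 descent step not counted)

8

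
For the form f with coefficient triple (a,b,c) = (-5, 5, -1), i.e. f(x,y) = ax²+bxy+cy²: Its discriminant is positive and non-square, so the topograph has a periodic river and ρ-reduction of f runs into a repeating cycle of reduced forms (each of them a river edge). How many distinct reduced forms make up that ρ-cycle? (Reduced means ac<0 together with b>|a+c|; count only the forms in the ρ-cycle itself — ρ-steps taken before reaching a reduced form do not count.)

D = 5, ⌊√D⌋ = 2
descent: ρ → (-1,1,1)  [lands on river]
river: ρ → (1,1,-1)
ρ-cycle length = 2 (tail of 1 descent step not counted)

2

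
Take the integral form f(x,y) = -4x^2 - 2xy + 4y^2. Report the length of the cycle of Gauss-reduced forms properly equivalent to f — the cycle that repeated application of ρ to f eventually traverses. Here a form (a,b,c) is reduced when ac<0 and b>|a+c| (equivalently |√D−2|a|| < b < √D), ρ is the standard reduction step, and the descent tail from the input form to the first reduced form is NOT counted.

D = 68, ⌊√D⌋ = 8
descent: ρ → (4,2,-4)  [lands on river]
river: ρ → (-4,6,2)
river: ρ → (2,6,-4)
river: ρ → (-4,2,4)
river: ρ → (4,6,-2)
river: ρ → (-2,6,4)
ρ-cycle length = 6 (tail of 1 descent step not counted)

6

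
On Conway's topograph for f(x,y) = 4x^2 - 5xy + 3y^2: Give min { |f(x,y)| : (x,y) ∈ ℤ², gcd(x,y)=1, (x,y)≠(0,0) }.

translate: b→3 (≡-5 mod 8), so (4,-5,3)→(4,3,2)
flip: (4,3,2)→(2,-3,4)
translate: b→1 (≡-3 mod 4), so (2,-3,4)→(2,1,3)
reduced (well bottom): (2,1,3) with a≤c, −a<b≤a
well minimum = a = 2

2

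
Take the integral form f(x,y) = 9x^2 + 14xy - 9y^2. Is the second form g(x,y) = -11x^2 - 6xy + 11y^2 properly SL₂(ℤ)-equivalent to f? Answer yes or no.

D₁ = 520, D₂ = 520
river cycle of f (length 6): (-9, 22, 1), (1, 22, -9), (-9, 14, 9), (9, 22, -1), (-1, 22, 9), (9, 14, -9)
river cycle of g (length 10): (11, 6, -11), (-11, 16, 6), (6, 20, -5), (-5, 20, 6), (6, 16, -11), (-11, 6, 11), (11, 16, -6), (-6, 20, 5), (5, 20, -6), (-6, 16, 11)
cycles differ ⇒ inequivalent

no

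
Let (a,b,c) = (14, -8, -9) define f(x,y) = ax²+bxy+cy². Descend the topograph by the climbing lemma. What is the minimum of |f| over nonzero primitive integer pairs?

descent: ρ → (-9,8,14)  [lands on river]
river: ρ → (14,20,-3)
river: ρ → (-3,22,7)
river: ρ → (7,20,-6)
river: ρ → (-6,16,13)
river: ρ → (13,10,-9)
closes: descent 1, river 6
min |a| on river = 3

3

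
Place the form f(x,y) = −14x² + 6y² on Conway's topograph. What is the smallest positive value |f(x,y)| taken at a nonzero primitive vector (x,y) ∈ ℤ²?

descent: ρ → (6,12,-8)  [lands on river]
river: ρ → (-8,4,10)
river: ρ → (10,16,-2)
river: ρ → (-2,16,10)
river: ρ → (10,4,-8)
river: ρ → (-8,12,6)
closes: descent 1, river 6
min |a| on river = 2

2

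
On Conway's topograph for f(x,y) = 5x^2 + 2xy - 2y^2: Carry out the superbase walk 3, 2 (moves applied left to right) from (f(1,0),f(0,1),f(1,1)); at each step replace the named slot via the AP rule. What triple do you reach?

start (5,-2,5) = (f(1,0),f(0,1),f(1,1))
replace slot 3: 2·(5+(-2)) − 5 = 1 → (5,-2,1)
replace slot 2: 2·(5+1) − (-2) = 14 → (5,14,1)

5,14,1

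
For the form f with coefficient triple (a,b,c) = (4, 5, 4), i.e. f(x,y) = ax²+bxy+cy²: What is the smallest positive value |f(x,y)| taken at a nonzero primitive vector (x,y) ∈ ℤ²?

translate: b→-3 (≡5 mod 8), so (4,5,4)→(4,-3,3)
flip: (4,-3,3)→(3,3,4)
reduced (well bottom): (3,3,4) with a≤c, −a<b≤a
well minimum = a = 3

3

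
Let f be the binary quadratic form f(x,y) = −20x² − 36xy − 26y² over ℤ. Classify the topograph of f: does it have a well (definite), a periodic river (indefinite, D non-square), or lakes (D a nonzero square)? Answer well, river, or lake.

D = b²−4ac = (-36)² − 4·(-20)·(-26) = -784
D < 0 ⇒ definite ⇒ every region one sign ⇒ single well

well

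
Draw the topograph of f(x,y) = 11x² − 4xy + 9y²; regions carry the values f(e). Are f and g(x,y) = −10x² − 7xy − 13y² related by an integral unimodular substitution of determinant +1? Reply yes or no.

D₁ = -380, D₂ = -471
discriminants differ ⇒ not SL₂(ℤ)-equivalent

no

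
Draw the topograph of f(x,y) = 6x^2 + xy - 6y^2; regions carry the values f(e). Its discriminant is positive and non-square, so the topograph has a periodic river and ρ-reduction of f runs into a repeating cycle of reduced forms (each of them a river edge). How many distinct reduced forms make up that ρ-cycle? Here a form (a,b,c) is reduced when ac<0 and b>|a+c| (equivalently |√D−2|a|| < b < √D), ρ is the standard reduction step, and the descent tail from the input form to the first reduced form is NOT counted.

D = 145, ⌊√D⌋ = 12
river: ρ → (-6,11,1)
river: ρ → (1,11,-6)
river: ρ → (-6,1,6)
river: ρ → (6,11,-1)
river: ρ → (-1,11,6)
river: ρ → (6,1,-6)
ρ-cycle length = 6 (tail of 0 descent steps not counted)

6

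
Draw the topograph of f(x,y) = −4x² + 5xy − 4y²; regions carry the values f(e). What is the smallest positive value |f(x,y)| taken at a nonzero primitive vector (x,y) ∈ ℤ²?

translate: b→3 (≡-5 mod 8), so (4,-5,4)→(4,3,3)
flip: (4,3,3)→(3,-3,4)
translate: b→3 (≡-3 mod 6), so (3,-3,4)→(3,3,4)
reduced (well bottom): (3,3,4) with a≤c, −a<b≤a
well minimum |f| = |-3| = 3 (negative-definite)

3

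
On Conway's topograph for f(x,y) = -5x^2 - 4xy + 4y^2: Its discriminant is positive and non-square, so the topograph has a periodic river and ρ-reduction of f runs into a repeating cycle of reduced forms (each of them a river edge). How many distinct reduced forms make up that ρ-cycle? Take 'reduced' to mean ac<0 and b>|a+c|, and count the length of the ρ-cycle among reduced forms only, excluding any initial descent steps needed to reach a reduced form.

D = 96, ⌊√D⌋ = 9
descent: ρ → (4,4,-5)  [lands on river]
river: ρ → (-5,6,3)
river: ρ → (3,6,-5)
river: ρ → (-5,4,4)
ρ-cycle length = 4 (tail of 1 descent step not counted)

4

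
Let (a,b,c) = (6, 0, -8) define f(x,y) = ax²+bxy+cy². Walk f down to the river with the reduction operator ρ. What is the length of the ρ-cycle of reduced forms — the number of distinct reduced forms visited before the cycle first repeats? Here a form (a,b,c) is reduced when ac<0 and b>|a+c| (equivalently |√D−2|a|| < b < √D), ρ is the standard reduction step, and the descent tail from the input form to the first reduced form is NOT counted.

D = 192, ⌊√D⌋ = 13
descent: ρ → (-8,0,6)
descent: ρ → (6,12,-2)  [lands on river]
river: ρ → (-2,12,6)
ρ-cycle length = 2 (tail of 2 descent steps not counted)

2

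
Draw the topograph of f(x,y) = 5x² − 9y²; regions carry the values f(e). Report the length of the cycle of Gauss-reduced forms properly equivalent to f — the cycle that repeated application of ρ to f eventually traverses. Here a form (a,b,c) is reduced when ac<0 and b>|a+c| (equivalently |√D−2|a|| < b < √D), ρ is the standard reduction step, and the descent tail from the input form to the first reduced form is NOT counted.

D = 180, ⌊√D⌋ = 13
descent: ρ → (-9,0,5)
descent: ρ → (5,10,-4)  [lands on river]
river: ρ → (-4,6,9)
river: ρ → (9,12,-1)
river: ρ → (-1,12,9)
river: ρ → (9,6,-4)
river: ρ → (-4,10,5)
ρ-cycle length = 6 (tail of 2 descent steps not counted)

6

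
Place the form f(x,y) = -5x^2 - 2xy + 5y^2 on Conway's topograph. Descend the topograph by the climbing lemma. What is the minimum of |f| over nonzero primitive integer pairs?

descent: ρ → (5,2,-5)  [lands on river]
river: ρ → (-5,8,2)
river: ρ → (2,8,-5)
river: ρ → (-5,2,5)
river: ρ → (5,8,-2)
river: ρ → (-2,8,5)
closes: descent 1, river 6
min |a| on river = 2

2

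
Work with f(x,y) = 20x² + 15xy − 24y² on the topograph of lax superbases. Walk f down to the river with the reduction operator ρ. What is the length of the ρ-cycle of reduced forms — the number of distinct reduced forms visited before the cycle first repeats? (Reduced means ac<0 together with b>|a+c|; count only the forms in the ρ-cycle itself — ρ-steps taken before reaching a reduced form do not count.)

D = 2145, ⌊√D⌋ = 46
river: ρ → (-24,33,11)
river: ρ → (11,33,-24)
river: ρ → (-24,15,20)
river: ρ → (20,25,-19)
river: ρ → (-19,13,26)
river: ρ → (26,39,-6)
river: ρ → (-6,45,5)
river: ρ → (5,45,-6)
river: ρ → (-6,39,26)
river: ρ → (26,13,-19)
river: ρ → (-19,25,20)
river: ρ → (20,15,-24)
ρ-cycle length = 12 (tail of 0 descent steps not counted)

12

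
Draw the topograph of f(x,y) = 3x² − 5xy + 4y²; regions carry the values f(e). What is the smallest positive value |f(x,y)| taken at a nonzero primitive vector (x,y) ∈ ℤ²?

translate: b→1 (≡-5 mod 6), so (3,-5,4)→(3,1,2)
flip: (3,1,2)→(2,-1,3)
reduced (well bottom): (2,-1,3) with a≤c, −a<b≤a
well minimum = a = 2

2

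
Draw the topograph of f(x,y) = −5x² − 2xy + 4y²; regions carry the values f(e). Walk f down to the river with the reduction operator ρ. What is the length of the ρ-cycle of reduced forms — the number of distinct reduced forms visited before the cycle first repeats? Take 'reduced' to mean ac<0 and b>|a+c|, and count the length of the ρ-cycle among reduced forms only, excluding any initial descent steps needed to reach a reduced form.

D = 84, ⌊√D⌋ = 9
descent: ρ → (4,2,-5)  [lands on river]
river: ρ → (-5,8,1)
river: ρ → (1,8,-5)
river: ρ → (-5,2,4)
river: ρ → (4,6,-3)
river: ρ → (-3,6,4)
ρ-cycle length = 6 (tail of 1 descent step not counted)

6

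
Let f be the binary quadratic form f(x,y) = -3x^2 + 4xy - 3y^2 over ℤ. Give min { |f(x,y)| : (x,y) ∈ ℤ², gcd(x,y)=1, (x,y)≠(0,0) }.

translate: b→2 (≡-4 mod 6), so (3,-4,3)→(3,2,2)
flip: (3,2,2)→(2,-2,3)
translate: b→2 (≡-2 mod 4), so (2,-2,3)→(2,2,3)
reduced (well bottom): (2,2,3) with a≤c, −a<b≤a
well minimum |f| = |-2| = 2 (negative-definite)

2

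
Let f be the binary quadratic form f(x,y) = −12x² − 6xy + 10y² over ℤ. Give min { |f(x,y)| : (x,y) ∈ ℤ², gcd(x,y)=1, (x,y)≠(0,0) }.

descent: ρ → (10,6,-12)  [lands on river]
river: ρ → (-12,18,4)
river: ρ → (4,22,-2)
river: ρ → (-2,22,4)
river: ρ → (4,18,-12)
river: ρ → (-12,6,10)
river: ρ → (10,14,-8)
river: ρ → (-8,18,6)
river: ρ → (6,18,-8)
river: ρ → (-8,14,10)
closes: descent 1, river 10
min |a| on river = 2

2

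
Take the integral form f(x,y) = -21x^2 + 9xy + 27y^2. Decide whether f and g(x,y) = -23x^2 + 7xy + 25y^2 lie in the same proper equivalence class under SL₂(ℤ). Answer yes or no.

D₁ = 2349, D₂ = 2349
river cycle of f (length 8): (27, 45, -3), (-3, 45, 27), (27, 9, -21), (-21, 33, 15), (15, 27, -27), (-27, 27, 15), (15, 33, -21), (-21, 9, 27)
river cycle of g (length 6): (25, 43, -5), (-5, 47, 7), (7, 37, -35), (-35, 33, 9), (9, 39, -23), (-23, 7, 25)
cycles differ ⇒ inequivalent

no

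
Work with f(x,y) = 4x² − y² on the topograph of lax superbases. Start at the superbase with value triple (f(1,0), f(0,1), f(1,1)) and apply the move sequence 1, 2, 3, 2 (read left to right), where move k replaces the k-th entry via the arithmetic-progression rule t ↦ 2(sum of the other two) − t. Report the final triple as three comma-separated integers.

start (4,-1,3) = (f(1,0),f(0,1),f(1,1))
replace slot 1: 2·((-1)+3) − 4 = 0 → (0,-1,3)
replace slot 2: 2·(0+3) − (-1) = 7 → (0,7,3)
replace slot 3: 2·(0+7) − 3 = 11 → (0,7,11)
replace slot 2: 2·(0+11) − 7 = 15 → (0,15,11)

0,15,11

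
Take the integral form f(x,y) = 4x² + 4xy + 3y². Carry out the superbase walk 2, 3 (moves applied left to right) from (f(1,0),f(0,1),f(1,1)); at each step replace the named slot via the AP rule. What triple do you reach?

start (4,3,11) = (f(1,0),f(0,1),f(1,1))
replace slot 2: 2·(4+11) − 3 = 27 → (4,27,11)
replace slot 3: 2·(4+27) − 11 = 51 → (4,27,51)

4,27,51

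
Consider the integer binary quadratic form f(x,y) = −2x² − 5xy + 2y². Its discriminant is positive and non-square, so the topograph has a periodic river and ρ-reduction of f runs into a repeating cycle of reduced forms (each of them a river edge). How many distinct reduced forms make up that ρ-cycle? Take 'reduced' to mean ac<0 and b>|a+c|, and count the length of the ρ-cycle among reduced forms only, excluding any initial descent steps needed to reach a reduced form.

D = 41, ⌊√D⌋ = 6
descent: ρ → (2,5,-2)  [lands on river]
river: ρ → (-2,3,4)
river: ρ → (4,5,-1)
river: ρ → (-1,5,4)
river: ρ → (4,3,-2)
river: ρ → (-2,5,2)
river: ρ → (2,3,-4)
river: ρ → (-4,5,1)
river: ρ → (1,5,-4)
river: ρ → (-4,3,2)
ρ-cycle length = 10 (tail of 1 descent step not counted)

10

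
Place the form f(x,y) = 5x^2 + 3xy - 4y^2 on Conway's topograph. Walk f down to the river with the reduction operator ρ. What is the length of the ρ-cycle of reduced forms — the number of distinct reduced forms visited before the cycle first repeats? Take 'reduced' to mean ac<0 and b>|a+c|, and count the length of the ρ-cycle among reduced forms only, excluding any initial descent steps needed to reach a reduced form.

D = 89, ⌊√D⌋ = 9
river: ρ → (-4,5,4)
river: ρ → (4,3,-5)
river: ρ → (-5,7,2)
river: ρ → (2,9,-1)
river: ρ → (-1,9,2)
river: ρ → (2,7,-5)
river: ρ → (-5,3,4)
river: ρ → (4,5,-4)
river: ρ → (-4,3,5)
river: ρ → (5,7,-2)
river: ρ → (-2,9,1)
river: ρ → (1,9,-2)
river: ρ → (-2,7,5)
river: ρ → (5,3,-4)
ρ-cycle length = 14 (tail of 0 descent steps not counted)

14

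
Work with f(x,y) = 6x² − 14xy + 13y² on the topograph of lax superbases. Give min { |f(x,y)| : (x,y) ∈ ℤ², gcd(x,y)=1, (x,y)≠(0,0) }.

translate: b→-2 (≡-14 mod 12), so (6,-14,13)→(6,-2,5)
flip: (6,-2,5)→(5,2,6)
reduced (well bottom): (5,2,6) with a≤c, −a<b≤a
well minimum = a = 5

5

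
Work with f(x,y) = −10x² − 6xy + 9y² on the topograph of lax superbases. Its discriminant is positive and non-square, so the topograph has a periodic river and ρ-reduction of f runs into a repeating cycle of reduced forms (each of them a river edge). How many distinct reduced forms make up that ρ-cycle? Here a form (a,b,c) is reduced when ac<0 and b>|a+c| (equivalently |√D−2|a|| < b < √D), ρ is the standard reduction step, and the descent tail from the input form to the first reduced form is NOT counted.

D = 396, ⌊√D⌋ = 19
descent: ρ → (9,6,-10)  [lands on river]
river: ρ → (-10,14,5)
river: ρ → (5,16,-7)
river: ρ → (-7,12,9)
ρ-cycle length = 4 (tail of 1 descent step not counted)

4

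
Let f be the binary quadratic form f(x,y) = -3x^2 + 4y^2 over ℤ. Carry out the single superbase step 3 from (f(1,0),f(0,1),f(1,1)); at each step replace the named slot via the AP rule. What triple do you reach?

start (-3,4,1) = (f(1,0),f(0,1),f(1,1))
replace slot 3: 2·((-3)+4) − 1 = 1 → (-3,4,1)

-3,4,1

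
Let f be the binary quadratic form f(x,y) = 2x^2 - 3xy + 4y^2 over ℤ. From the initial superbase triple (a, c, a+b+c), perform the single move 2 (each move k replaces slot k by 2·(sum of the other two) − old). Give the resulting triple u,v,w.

start (2,4,3) = (f(1,0),f(0,1),f(1,1))
replace slot 2: 2·(2+3) − 4 = 6 → (2,6,3)

2,6,3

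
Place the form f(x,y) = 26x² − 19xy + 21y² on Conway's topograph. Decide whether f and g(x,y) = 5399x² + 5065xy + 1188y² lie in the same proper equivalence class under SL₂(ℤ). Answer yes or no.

D₁ = -1823, D₂ = -1823
f: flip: (26,-19,21)→(21,19,26)
f: reduced (well bottom): (21,19,26) with a≤c, −a<b≤a
g: flip: (5399,5065,1188)→(1188,-5065,5399)
g: translate: b→-313 (≡-5065 mod 2376), so (1188,-5065,5399)→(1188,-313,21)
g: flip: (1188,-313,21)→(21,313,1188)
g: translate: b→19 (≡313 mod 42), so (21,313,1188)→(21,19,26)
g: reduced (well bottom): (21,19,26) with a≤c, −a<b≤a
reduced forms (21, 19, 26) vs (21, 19, 26) ⇒ equivalent

yes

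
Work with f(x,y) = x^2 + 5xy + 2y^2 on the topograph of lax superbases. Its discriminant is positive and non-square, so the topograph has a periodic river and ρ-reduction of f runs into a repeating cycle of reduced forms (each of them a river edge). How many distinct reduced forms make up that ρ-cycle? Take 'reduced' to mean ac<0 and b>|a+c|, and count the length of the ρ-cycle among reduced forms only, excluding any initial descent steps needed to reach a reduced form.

D = 17, ⌊√D⌋ = 4
descent: ρ → (2,3,-1)  [lands on river]
river: ρ → (-1,3,2)
river: ρ → (2,1,-2)
river: ρ → (-2,3,1)
river: ρ → (1,3,-2)
river: ρ → (-2,1,2)
ρ-cycle length = 6 (tail of 1 descent step not counted)

6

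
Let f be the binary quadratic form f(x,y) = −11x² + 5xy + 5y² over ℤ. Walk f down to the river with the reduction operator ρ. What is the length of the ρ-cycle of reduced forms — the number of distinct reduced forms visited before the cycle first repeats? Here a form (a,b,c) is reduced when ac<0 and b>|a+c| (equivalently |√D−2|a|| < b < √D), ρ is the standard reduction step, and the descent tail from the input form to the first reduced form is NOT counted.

D = 245, ⌊√D⌋ = 15
descent: ρ → (5,15,-1)  [lands on river]
river: ρ → (-1,15,5)
ρ-cycle length = 2 (tail of 1 descent step not counted)

2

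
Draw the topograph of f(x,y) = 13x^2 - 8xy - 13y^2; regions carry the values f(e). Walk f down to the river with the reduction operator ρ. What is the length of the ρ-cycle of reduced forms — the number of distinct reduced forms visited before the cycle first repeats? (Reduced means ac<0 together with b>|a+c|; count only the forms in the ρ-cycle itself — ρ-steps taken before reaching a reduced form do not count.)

D = 740, ⌊√D⌋ = 27
descent: ρ → (-13,8,13)  [lands on river]
river: ρ → (13,18,-8)
river: ρ → (-8,14,17)
river: ρ → (17,20,-5)
river: ρ → (-5,20,17)
river: ρ → (17,14,-8)
river: ρ → (-8,18,13)
river: ρ → (13,8,-13)
river: ρ → (-13,18,8)
river: ρ → (8,14,-17)
river: ρ → (-17,20,5)
river: ρ → (5,20,-17)
river: ρ → (-17,14,8)
river: ρ → (8,18,-13)
ρ-cycle length = 14 (tail of 1 descent step not counted)

14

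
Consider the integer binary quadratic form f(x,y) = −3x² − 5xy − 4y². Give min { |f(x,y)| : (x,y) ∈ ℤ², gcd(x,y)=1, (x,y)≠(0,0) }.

translate: b→-1 (≡5 mod 6), so (3,5,4)→(3,-1,2)
flip: (3,-1,2)→(2,1,3)
reduced (well bottom): (2,1,3) with a≤c, −a<b≤a
well minimum |f| = |-2| = 2 (negative-definite)

2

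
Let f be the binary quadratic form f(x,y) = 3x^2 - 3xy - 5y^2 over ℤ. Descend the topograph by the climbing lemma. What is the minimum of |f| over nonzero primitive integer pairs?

descent: ρ → (-5,3,3)  [lands on river]
river: ρ → (3,3,-5)
river: ρ → (-5,7,1)
river: ρ → (1,7,-5)
closes: descent 1, river 4
min |a| on river = 1

1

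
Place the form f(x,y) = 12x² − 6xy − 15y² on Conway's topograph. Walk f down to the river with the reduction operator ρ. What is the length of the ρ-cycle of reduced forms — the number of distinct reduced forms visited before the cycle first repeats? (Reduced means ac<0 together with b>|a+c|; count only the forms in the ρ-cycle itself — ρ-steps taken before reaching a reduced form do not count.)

D = 756, ⌊√D⌋ = 27
descent: ρ → (-15,6,12)  [lands on river]
river: ρ → (12,18,-9)
river: ρ → (-9,18,12)
river: ρ → (12,6,-15)
river: ρ → (-15,24,3)
river: ρ → (3,24,-15)
ρ-cycle length = 6 (tail of 1 descent step not counted)

6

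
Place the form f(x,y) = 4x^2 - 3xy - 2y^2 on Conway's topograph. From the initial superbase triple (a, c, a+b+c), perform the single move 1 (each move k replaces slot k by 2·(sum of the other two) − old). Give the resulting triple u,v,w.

start (4,-2,-1) = (f(1,0),f(0,1),f(1,1))
replace slot 1: 2·((-2)+(-1)) − 4 = -10 → (-10,-2,-1)

-10,-2,-1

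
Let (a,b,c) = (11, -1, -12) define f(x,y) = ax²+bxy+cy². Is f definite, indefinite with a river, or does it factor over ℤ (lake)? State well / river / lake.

D = b²−4ac = (-1)² − 4·11·(-12) = 529
D = 23² is a perfect square ⇒ form factors over ℤ ⇒ lakes

lake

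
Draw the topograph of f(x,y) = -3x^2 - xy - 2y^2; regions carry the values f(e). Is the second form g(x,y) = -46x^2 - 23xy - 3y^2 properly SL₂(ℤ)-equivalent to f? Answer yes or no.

D₁ = -23, D₂ = -23
f is negative-definite; reduce −f:
−f: flip: (3,1,2)→(2,-1,3)
−f: reduced (well bottom): (2,-1,3) with a≤c, −a<b≤a
flip sign back: reduced form of f is (-2,1,-3)
g is negative-definite; reduce −g:
−g: flip: (46,23,3)→(3,-23,46)
−g: translate: b→1 (≡-23 mod 6), so (3,-23,46)→(3,1,2)
−g: flip: (3,1,2)→(2,-1,3)
−g: reduced (well bottom): (2,-1,3) with a≤c, −a<b≤a
flip sign back: reduced form of g is (-2,1,-3)
reduced forms (-2, 1, -3) vs (-2, 1, -3) ⇒ equivalent

yes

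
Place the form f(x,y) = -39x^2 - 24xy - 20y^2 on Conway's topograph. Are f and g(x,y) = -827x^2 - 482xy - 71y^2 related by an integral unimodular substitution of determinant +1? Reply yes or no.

D₁ = -2544, D₂ = -2544
f is negative-definite; reduce −f:
−f: flip: (39,24,20)→(20,-24,39)
−f: translate: b→16 (≡-24 mod 40), so (20,-24,39)→(20,16,35)
−f: reduced (well bottom): (20,16,35) with a≤c, −a<b≤a
flip sign back: reduced form of f is (-20,-16,-35)
g is negative-definite; reduce −g:
−g: flip: (827,482,71)→(71,-482,827)
−g: translate: b→-56 (≡-482 mod 142), so (71,-482,827)→(71,-56,20)
−g: flip: (71,-56,20)→(20,56,71)
−g: translate: b→16 (≡56 mod 40), so (20,56,71)→(20,16,35)
−g: reduced (well bottom): (20,16,35) with a≤c, −a<b≤a
flip sign back: reduced form of g is (-20,-16,-35)
reduced forms (-20, -16, -35) vs (-20, -16, -35) ⇒ equivalent

yes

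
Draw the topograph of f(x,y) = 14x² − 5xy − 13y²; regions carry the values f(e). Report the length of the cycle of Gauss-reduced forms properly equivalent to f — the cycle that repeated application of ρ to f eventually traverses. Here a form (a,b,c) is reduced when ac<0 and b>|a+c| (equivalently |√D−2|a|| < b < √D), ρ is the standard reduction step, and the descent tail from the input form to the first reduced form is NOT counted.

D = 753, ⌊√D⌋ = 27
descent: ρ → (-13,5,14)  [lands on river]
river: ρ → (14,23,-4)
river: ρ → (-4,25,8)
river: ρ → (8,23,-7)
river: ρ → (-7,19,14)
river: ρ → (14,9,-12)
river: ρ → (-12,15,11)
river: ρ → (11,7,-16)
river: ρ → (-16,25,2)
river: ρ → (2,27,-3)
river: ρ → (-3,27,2)
river: ρ → (2,25,-16)
river: ρ → (-16,7,11)
river: ρ → (11,15,-12)
river: ρ → (-12,9,14)
river: ρ → (14,19,-7)
river: ρ → (-7,23,8)
river: ρ → (8,25,-4)
river: ρ → (-4,23,14)
river: ρ → (14,5,-13)
river: ρ → (-13,21,6)
river: ρ → (6,27,-1)
river: ρ → (-1,27,6)
river: ρ → (6,21,-13)
ρ-cycle length = 24 (tail of 1 descent step not counted)

24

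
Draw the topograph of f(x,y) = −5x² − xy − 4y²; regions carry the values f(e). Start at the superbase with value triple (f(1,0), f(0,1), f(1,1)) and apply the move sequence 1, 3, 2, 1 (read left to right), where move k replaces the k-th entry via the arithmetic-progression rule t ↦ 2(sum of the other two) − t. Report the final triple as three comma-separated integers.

start (-5,-4,-10) = (f(1,0),f(0,1),f(1,1))
replace slot 1: 2·((-4)+(-10)) − (-5) = -23 → (-23,-4,-10)
replace slot 3: 2·((-23)+(-4)) − (-10) = -44 → (-23,-4,-44)
replace slot 2: 2·((-23)+(-44)) − (-4) = -130 → (-23,-130,-44)
replace slot 1: 2·((-130)+(-44)) − (-23) = -325 → (-325,-130,-44)

-325,-130,-44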